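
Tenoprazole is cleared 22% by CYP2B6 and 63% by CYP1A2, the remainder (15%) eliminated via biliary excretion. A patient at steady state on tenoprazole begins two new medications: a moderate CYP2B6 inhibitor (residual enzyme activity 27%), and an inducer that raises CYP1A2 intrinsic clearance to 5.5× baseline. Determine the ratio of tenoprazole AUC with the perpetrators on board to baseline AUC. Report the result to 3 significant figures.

0.272

CYP2B6: 0.22 × 0.27 = 0.0594
CYP1A2: 0.63 × 5.5 = 3.465
Other: 0.15 (unchanged)
CL_new/CL_old = 0.0594 + 3.465 + 0.15 = 3.6744.
Net AUC ratio = 1 / 3.6744 = 0.272.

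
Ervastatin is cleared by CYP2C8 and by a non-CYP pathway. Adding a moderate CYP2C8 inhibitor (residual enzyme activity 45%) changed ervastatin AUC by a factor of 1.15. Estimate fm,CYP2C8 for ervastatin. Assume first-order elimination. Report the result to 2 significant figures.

CL'/CL = 1 / 1.15 = 0.8696
0.45·fm + (1 − fm) = 0.8696
fm = (0.8696 − 1) / (0.45 − 1) = 0.24

0.24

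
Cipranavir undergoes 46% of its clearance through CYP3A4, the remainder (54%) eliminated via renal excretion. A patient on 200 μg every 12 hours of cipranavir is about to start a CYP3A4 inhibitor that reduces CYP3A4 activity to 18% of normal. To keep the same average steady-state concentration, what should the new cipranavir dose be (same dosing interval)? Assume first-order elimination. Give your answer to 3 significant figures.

125 μg

The CYP3A4 pathway (46% of clearance) is reduced to 0.18× activity: 0.46 × 0.18 = 0.0828.
The remaining 54% of clearance is unaffected.
Relative clearance = 0.0828 + 0.54 = 0.6228.
To maintain the same steady-state level, dose must scale with clearance: new dose = 200 × 0.6228 = 125 μg.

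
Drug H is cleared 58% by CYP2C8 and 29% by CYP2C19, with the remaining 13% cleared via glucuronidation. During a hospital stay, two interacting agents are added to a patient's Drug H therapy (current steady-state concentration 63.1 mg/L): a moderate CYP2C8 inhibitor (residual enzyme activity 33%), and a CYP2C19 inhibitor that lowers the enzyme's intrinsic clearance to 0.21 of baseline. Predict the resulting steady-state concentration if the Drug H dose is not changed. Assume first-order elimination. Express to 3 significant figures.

165 mg/L

The CYP2C8 pathway (58% of clearance) is reduced to 0.33× activity: 0.58 × 0.33 = 0.1914.
The CYP2C19 pathway (29% of clearance) drops to 0.21× activity: 0.29 × 0.21 = 0.0609.
The remaining 13% of clearance is unaffected.
Relative clearance = 0.1914 + 0.0609 + 0.13 = 0.3823.
New steady-state concentration = 63.1 / 0.3823 = 165 mg/L (concentration scales inversely with clearance).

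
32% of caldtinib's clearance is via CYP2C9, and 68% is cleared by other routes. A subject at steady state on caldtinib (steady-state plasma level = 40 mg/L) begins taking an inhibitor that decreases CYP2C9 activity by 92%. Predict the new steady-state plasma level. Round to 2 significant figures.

57 mg/L

The CYP2C9 pathway (32% of clearance) drops to 0.08× activity: 0.32 × 0.08 = 0.0256.
Non-CYP routes (68%) are unchanged.
CL_new/CL_old = 0.0256 + 0.68 = 0.7056.
With dosing unchanged, steady-state plasma level scales as 1/CL: 40 / 0.7056 = 57 mg/L.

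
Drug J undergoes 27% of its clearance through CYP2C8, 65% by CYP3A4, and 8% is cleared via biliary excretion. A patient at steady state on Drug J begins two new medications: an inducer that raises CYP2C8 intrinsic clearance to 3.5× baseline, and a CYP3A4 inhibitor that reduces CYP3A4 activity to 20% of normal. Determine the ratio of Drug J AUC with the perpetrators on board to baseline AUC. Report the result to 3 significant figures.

The CYP2C8 pathway (27% of clearance) rises to 3.5× activity: 0.27 × 3.5 = 0.945.
The CYP3A4 pathway (65% of clearance) falls to 0.2× activity: 0.65 × 0.2 = 0.13.
The remaining 8% of clearance is unaffected.
CL_new/CL_old = 0.945 + 0.13 + 0.08 = 1.155.
Because AUC varies inversely with clearance, the combined effect is 1 / 1.155 = 0.866.

0.866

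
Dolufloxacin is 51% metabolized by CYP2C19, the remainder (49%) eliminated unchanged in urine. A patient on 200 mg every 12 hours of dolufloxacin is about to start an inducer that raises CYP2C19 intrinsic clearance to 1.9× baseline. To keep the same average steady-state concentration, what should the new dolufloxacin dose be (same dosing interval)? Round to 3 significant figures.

The CYP2C19 pathway (51% of clearance) rises to 1.9× activity: 0.51 × 1.9 = 0.969.
Non-CYP routes (49%) are unchanged.
New clearance relative to baseline: 0.969 + 0.49 = 1.459.
To maintain the same steady-state level, dose must scale with clearance: new dose = 200 × 1.459 = 292 mg.

292 mg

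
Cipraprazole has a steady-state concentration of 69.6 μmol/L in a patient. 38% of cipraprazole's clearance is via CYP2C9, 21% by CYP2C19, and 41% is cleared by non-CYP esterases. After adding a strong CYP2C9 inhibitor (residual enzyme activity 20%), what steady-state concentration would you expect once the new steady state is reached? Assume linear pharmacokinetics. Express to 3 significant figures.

The CYP2C9 pathway (38% of clearance) is reduced to 0.2× activity: 0.38 × 0.2 = 0.076.
CYP2C19 (21%) and the residual 41% are unaffected.
Relative clearance = 0.076 + 0.21 + 0.41 = 0.696.
Steady-state concentration ∝ 1/CL, so new value = 69.6 / 0.696 = 100 μmol/L.

100 μmol/L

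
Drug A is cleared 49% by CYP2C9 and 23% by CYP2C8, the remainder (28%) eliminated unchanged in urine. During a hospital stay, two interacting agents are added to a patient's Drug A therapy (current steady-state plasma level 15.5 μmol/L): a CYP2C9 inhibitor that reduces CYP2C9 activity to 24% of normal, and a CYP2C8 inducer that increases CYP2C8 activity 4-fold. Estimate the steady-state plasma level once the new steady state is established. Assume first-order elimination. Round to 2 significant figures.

12 μmol/L

CYP2C9: 0.49 × 0.24 = 0.1176
CYP2C8: 0.23 × 4 = 0.92
Other: 0.28 (unchanged)
New clearance relative to baseline: 0.1176 + 0.92 + 0.28 = 1.3176.
New steady-state plasma level = 15.5 / 1.3176 = 12 μmol/L (concentration scales inversely with clearance).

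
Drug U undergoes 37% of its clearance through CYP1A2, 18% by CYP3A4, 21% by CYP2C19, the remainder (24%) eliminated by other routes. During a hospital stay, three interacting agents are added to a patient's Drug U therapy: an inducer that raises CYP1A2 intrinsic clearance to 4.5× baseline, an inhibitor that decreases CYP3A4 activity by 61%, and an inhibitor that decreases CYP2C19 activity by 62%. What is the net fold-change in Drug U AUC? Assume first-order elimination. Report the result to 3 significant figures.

The CYP1A2 pathway (37% of clearance) increases to 4.5× activity: 0.37 × 4.5 = 1.665.
The CYP3A4 pathway (18% of clearance) drops to 0.39× activity: 0.18 × 0.39 = 0.0702.
The CYP2C19 pathway (21% of clearance) drops to 0.38× activity: 0.21 × 0.38 = 0.0798.
The remaining 24% of clearance is unaffected.
CL_new/CL_old = 1.665 + 0.0702 + 0.0798 + 0.24 = 2.055.
Because AUC varies inversely with clearance, the combined effect is 1 / 2.055 = 0.487.

0.487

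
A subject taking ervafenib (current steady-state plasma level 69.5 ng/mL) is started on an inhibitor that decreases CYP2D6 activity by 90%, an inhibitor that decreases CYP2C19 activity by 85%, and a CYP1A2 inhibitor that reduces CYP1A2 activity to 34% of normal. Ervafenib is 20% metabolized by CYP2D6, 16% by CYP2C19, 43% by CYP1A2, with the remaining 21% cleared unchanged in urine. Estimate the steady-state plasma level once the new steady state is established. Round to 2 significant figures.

1.7 × 10² ng/mL

The CYP2D6 pathway (20% of clearance) is reduced to 0.1× activity: 0.2 × 0.1 = 0.02.
The CYP2C19 pathway (16% of clearance) drops to 0.15× activity: 0.16 × 0.15 = 0.024.
The CYP1A2 pathway (43% of clearance) drops to 0.34× activity: 0.43 × 0.34 = 0.1462.
Non-CYP routes (21%) are unchanged.
New clearance relative to baseline: 0.02 + 0.024 + 0.1462 + 0.21 = 0.4002.
Dividing the baseline by the relative clearance: 69.5 / 0.4002 = 1.7 × 10² ng/mL.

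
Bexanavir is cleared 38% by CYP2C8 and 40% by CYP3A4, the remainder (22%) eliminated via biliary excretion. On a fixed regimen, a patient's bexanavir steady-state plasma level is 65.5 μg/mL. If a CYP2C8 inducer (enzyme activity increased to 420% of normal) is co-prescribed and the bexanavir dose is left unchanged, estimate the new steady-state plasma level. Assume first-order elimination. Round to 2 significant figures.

The CYP2C8 pathway (38% of clearance) is boosted to 4.2× activity: 0.38 × 4.2 = 1.596.
CYP3A4 (40%) and the residual 22% are unaffected.
CL_new/CL_old = 1.596 + 0.4 + 0.22 = 2.216.
New steady-state plasma level = baseline ÷ relative clearance = 65.5 / 2.216 = 30 μg/mL.

30 μg/mL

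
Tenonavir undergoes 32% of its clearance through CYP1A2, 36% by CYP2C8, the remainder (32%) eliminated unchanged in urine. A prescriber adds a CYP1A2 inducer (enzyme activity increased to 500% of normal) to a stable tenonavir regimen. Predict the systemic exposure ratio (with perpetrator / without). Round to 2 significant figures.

0.44

CYP1A2: 0.32 × 5 = 1.6
CYP2C8: 0.36 (unchanged)
Other: 0.32 (unchanged)
CL_new/CL_old = 1.6 + 0.36 + 0.32 = 2.28.
Systemic exposure is inversely proportional to clearance, so the fold-change is 1 / 2.28 = 0.44.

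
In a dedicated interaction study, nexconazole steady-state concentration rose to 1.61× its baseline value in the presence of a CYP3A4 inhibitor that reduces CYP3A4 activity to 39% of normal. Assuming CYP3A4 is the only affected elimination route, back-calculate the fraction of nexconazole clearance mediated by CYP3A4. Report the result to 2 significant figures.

0.62

Let x = fm,CYP3A4. Because steady-state concentration ∝ 1/CL, relative clearance fell to 1/1.61 = 0.6211.
Only the CYP3A4 route changed, so 0.6211 = x·0.39 + (1 − x), giving x = 0.62.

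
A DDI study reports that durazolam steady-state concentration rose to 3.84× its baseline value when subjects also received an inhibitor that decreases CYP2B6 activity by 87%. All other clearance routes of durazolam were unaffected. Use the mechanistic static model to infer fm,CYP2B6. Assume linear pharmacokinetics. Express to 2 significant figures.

CL'/CL = 1 / 3.84 = 0.2604
0.13·fm + (1 − fm) = 0.2604
fm = (0.2604 − 1) / (0.13 − 1) = 0.85

0.85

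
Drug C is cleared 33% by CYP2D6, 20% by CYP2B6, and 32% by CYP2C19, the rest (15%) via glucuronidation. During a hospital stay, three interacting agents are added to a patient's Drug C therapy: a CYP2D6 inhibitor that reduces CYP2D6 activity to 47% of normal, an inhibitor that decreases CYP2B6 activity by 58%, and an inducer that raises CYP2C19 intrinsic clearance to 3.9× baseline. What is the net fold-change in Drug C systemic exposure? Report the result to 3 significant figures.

0.611

The CYP2D6 pathway (33% of clearance) drops to 0.47× activity: 0.33 × 0.47 = 0.1551.
The CYP2B6 pathway (20% of clearance) drops to 0.42× activity: 0.2 × 0.42 = 0.084.
The CYP2C19 pathway (32% of clearance) rises to 3.9× activity: 0.32 × 3.9 = 1.248.
The remaining 15% of clearance is unaffected.
New clearance relative to baseline: 0.1551 + 0.084 + 1.248 + 0.15 = 1.6371.
Net systemic exposure ratio = 1 / 1.6371 = 0.611.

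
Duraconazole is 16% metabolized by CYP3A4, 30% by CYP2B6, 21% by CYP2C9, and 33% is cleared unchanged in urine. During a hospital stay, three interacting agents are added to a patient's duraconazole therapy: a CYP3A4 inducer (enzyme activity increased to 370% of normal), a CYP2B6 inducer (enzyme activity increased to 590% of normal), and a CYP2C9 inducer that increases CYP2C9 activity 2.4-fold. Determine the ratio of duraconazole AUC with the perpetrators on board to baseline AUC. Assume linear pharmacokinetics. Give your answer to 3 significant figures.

0.313

CYP3A4: 0.16 × 3.7 = 0.592
CYP2B6: 0.3 × 5.9 = 1.77
CYP2C9: 0.21 × 2.4 = 0.504
Other: 0.33 (unchanged)
New clearance relative to baseline: 0.592 + 1.77 + 0.504 + 0.33 = 3.196.
Because AUC varies inversely with clearance, the combined effect is 1 / 3.196 = 0.313.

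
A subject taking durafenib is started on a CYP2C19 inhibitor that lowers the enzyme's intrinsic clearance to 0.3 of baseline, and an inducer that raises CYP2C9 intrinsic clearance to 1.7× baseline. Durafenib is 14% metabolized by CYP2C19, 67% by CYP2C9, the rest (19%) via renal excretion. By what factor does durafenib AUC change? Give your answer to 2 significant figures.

0.73

CYP2C19: 0.14 × 0.3 = 0.042
CYP2C9: 0.67 × 1.7 = 1.139
Other: 0.19 (unchanged)
CL_new/CL_old = 0.042 + 1.139 + 0.19 = 1.371.
Because AUC varies inversely with clearance, the combined effect is 1 / 1.371 = 0.73.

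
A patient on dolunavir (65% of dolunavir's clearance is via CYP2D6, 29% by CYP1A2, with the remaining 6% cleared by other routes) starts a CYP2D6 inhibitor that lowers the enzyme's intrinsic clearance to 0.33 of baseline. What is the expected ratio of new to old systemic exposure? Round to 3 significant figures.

The CYP2D6 pathway (65% of clearance) is reduced to 0.33× activity: 0.65 × 0.33 = 0.2145.
CYP1A2 (29%) and the residual 6% are unaffected.
Relative clearance = 0.2145 + 0.29 + 0.06 = 0.5645.
Systemic exposure is inversely proportional to clearance, so the fold-change is 1 / 0.5645 = 1.77.

1.77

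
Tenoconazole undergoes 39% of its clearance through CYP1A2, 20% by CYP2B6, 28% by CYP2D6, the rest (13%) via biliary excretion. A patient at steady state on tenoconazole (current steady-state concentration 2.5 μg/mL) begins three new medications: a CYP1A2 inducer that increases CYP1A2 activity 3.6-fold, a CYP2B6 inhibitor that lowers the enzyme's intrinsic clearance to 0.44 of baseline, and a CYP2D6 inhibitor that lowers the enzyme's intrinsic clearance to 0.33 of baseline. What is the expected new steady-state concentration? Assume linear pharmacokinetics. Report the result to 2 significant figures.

1.5 μg/mL

The CYP1A2 pathway (39% of clearance) increases to 3.6× activity: 0.39 × 3.6 = 1.404.
The CYP2B6 pathway (20% of clearance) drops to 0.44× activity: 0.2 × 0.44 = 0.088.
The CYP2D6 pathway (28% of clearance) is reduced to 0.33× activity: 0.28 × 0.33 = 0.0924.
Non-CYP routes (13%) are unchanged.
New clearance relative to baseline: 1.404 + 0.088 + 0.0924 + 0.13 = 1.7144.
New steady-state concentration = 2.5 / 1.7144 = 1.5 μg/mL (concentration scales inversely with clearance).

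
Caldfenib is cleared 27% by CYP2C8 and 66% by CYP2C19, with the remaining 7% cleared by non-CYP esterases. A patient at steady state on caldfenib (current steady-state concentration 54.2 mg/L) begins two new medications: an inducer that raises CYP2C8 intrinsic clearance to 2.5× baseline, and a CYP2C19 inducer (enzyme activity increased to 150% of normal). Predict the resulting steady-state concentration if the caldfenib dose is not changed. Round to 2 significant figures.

The CYP2C8 pathway (27% of clearance) increases to 2.5× activity: 0.27 × 2.5 = 0.675.
The CYP2C19 pathway (66% of clearance) rises to 1.5× activity: 0.66 × 1.5 = 0.99.
The remaining 7% of clearance is unaffected.
Relative clearance = 0.675 + 0.99 + 0.07 = 1.735.
New steady-state concentration = 54.2 / 1.735 = 31 mg/L (concentration scales inversely with clearance).

31 mg/L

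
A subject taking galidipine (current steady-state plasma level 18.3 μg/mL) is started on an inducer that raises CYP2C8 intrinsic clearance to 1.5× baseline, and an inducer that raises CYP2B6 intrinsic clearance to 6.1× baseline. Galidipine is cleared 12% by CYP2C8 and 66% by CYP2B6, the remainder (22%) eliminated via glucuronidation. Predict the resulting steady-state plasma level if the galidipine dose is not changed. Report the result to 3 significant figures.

CYP2C8: 0.12 × 1.5 = 0.18
CYP2B6: 0.66 × 6.1 = 4.026
Other: 0.22 (unchanged)
New clearance relative to baseline: 0.18 + 4.026 + 0.22 = 4.426.
Steady-state plasma level ∝ 1/CL: new value = 18.3 / 4.426 = 4.13 μg/mL.

4.13 μg/mL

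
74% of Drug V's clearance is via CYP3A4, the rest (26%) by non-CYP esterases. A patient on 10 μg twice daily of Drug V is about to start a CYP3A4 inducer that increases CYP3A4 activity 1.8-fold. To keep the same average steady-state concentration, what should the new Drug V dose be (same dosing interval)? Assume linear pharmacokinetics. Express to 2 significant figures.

16 μg

CYP3A4: 0.74 × 1.8 = 1.332
Other: 0.26 (unchanged)
Relative clearance = 1.332 + 0.26 = 1.592.
Css,avg = (dose rate)/CL, so holding Css fixed requires dose ∝ CL: 10 × 1.592 = 16 μg.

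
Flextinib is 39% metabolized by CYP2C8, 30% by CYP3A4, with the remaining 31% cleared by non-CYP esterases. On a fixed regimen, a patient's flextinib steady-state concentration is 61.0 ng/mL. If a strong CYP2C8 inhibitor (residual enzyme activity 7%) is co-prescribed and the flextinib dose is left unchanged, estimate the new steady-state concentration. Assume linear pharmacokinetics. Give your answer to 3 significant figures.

The CYP2C8 pathway (39% of clearance) falls to 0.07× activity: 0.39 × 0.07 = 0.0273.
CYP3A4 (30%) and the residual 31% are unaffected.
CL_new/CL_old = 0.0273 + 0.3 + 0.31 = 0.6373.
New steady-state concentration = baseline ÷ relative clearance = 61.0 / 0.6373 = 95.7 ng/mL.

95.7 ng/mL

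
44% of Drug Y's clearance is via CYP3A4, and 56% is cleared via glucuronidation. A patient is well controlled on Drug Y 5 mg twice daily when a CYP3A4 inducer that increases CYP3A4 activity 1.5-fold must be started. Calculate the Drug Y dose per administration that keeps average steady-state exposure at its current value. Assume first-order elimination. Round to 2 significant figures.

The CYP3A4 pathway (44% of clearance) increases to 1.5× activity: 0.44 × 1.5 = 0.66.
Non-CYP routes (56%) are unchanged.
New clearance relative to baseline: 0.66 + 0.56 = 1.22.
Exposure is unchanged when dose changes in proportion to clearance. New dose = 5 mg × 1.22 = 6.1 mg.

6.1 mg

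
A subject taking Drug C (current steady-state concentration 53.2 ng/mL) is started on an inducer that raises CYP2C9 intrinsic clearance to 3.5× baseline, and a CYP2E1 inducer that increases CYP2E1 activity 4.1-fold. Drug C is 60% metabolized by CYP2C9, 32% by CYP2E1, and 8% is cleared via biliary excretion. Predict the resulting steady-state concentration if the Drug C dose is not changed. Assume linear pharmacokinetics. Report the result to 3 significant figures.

15.2 ng/mL

The CYP2C9 pathway (60% of clearance) increases to 3.5× activity: 0.6 × 3.5 = 2.1.
The CYP2E1 pathway (32% of clearance) is boosted to 4.1× activity: 0.32 × 4.1 = 1.312.
Non-CYP routes (8%) are unchanged.
CL_new/CL_old = 2.1 + 1.312 + 0.08 = 3.492.
Steady-state concentration ∝ 1/CL: new value = 53.2 / 3.492 = 15.2 ng/mL.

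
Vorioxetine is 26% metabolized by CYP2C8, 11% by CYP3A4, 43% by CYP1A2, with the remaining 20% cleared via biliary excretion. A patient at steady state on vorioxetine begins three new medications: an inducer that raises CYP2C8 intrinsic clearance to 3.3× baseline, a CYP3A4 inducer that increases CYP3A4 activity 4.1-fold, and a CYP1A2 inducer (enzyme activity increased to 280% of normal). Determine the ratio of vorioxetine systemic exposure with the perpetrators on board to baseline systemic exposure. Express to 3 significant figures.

0.369

The CYP2C8 pathway (26% of clearance) increases to 3.3× activity: 0.26 × 3.3 = 0.858.
The CYP3A4 pathway (11% of clearance) increases to 4.1× activity: 0.11 × 4.1 = 0.451.
The CYP1A2 pathway (43% of clearance) increases to 2.8× activity: 0.43 × 2.8 = 1.204.
The remaining 20% of clearance is unaffected.
CL_new/CL_old = 0.858 + 0.451 + 1.204 + 0.2 = 2.713.
Net systemic exposure ratio = 1 / 2.713 = 0.369.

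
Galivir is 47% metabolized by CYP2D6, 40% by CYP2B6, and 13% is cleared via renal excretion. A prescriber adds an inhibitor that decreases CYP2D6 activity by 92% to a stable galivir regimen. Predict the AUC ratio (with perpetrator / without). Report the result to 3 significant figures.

1.76

CYP2D6: 0.47 × 0.08 = 0.0376
CYP2B6: 0.4 (unchanged)
Other: 0.13 (unchanged)
CL_new/CL_old = 0.0376 + 0.4 + 0.13 = 0.5676.
AUC is inversely proportional to clearance, so the fold-change is 1 / 0.5676 = 1.76.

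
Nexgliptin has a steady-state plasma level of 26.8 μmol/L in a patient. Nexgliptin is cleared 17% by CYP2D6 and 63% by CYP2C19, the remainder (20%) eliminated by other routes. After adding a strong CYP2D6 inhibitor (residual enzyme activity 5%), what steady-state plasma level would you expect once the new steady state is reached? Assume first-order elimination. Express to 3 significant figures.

32.0 μmol/L

The CYP2D6 pathway (17% of clearance) falls to 0.05× activity: 0.17 × 0.05 = 0.0085.
CYP2C19 (63%) and the residual 20% are unaffected.
CL_new/CL_old = 0.0085 + 0.63 + 0.2 = 0.8385.
Steady-state plasma level ∝ 1/CL, so new value = 26.8 / 0.8385 = 32.0 μmol/L.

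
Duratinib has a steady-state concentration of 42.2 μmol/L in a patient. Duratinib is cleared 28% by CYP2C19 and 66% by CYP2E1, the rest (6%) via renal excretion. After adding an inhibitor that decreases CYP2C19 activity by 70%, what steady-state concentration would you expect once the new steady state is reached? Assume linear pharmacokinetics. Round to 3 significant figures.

52.5 μmol/L

CYP2C19: 0.28 × 0.3 = 0.084
CYP2E1: 0.66 (unchanged)
Other: 0.06 (unchanged)
Relative clearance = 0.084 + 0.66 + 0.06 = 0.804.
New steady-state concentration = baseline ÷ relative clearance = 42.2 / 0.804 = 52.5 μmol/L.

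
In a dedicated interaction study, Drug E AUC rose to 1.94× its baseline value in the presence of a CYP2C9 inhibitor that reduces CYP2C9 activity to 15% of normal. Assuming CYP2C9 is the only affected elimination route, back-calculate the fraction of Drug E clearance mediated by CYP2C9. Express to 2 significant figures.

Write x for the fraction cleared via CYP2C9. The observed AUC change means clearance fell to 1/1.94 = 0.5155 of baseline.
Only the CYP2C9 route changed, so 0.5155 = x·0.15 + (1 − x), giving x = 0.57.

0.57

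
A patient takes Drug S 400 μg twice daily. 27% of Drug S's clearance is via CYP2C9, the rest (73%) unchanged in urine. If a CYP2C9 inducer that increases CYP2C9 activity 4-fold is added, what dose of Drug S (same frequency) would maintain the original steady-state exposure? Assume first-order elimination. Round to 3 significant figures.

The CYP2C9 pathway (27% of clearance) increases to 4× activity: 0.27 × 4 = 1.08.
The remaining 73% of clearance is unaffected.
New clearance relative to baseline: 1.08 + 0.73 = 1.81.
Exposure is unchanged when dose changes in proportion to clearance. New dose = 400 μg × 1.81 = 724 μg.

724 μg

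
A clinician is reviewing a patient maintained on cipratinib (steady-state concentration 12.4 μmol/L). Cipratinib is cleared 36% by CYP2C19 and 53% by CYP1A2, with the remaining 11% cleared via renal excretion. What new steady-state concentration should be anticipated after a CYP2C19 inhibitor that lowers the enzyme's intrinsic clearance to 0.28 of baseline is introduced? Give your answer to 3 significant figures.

CYP2C19: 0.36 × 0.28 = 0.1008
CYP1A2: 0.53 (unchanged)
Other: 0.11 (unchanged)
New clearance relative to baseline: 0.1008 + 0.53 + 0.11 = 0.7408.
New steady-state concentration = baseline ÷ relative clearance = 12.4 / 0.7408 = 16.7 μmol/L.

16.7 μmol/L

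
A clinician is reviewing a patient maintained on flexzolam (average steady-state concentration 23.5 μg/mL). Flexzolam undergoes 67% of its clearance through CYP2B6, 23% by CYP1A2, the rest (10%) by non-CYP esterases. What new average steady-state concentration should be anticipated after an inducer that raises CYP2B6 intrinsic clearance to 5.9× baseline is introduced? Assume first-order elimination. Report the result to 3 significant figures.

5.49 μg/mL

The CYP2B6 pathway (67% of clearance) increases to 5.9× activity: 0.67 × 5.9 = 3.953.
CYP1A2 (23%) and the residual 10% are unaffected.
Relative clearance = 3.953 + 0.23 + 0.1 = 4.283.
With dosing unchanged, average steady-state concentration scales as 1/CL: 23.5 / 4.283 = 5.49 μg/mL.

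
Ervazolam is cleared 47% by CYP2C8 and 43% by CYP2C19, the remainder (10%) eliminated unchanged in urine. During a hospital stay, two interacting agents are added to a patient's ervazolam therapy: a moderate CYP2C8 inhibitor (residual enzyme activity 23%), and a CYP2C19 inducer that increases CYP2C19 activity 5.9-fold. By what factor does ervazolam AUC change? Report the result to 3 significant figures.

The CYP2C8 pathway (47% of clearance) drops to 0.23× activity: 0.47 × 0.23 = 0.1081.
The CYP2C19 pathway (43% of clearance) increases to 5.9× activity: 0.43 × 5.9 = 2.537.
Non-CYP routes (10%) are unchanged.
Relative clearance = 0.1081 + 2.537 + 0.1 = 2.7451.
AUC ∝ 1/CL: fold-change = 1 / 2.7451 = 0.364.

0.364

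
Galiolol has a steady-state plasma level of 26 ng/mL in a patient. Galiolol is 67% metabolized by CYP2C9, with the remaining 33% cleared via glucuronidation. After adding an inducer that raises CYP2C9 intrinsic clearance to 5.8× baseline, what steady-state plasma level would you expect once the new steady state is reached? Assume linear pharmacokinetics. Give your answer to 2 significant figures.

The CYP2C9 pathway (67% of clearance) increases to 5.8× activity: 0.67 × 5.8 = 3.886.
The remaining 33% of clearance is unaffected.
Relative clearance = 3.886 + 0.33 = 4.216.
Steady-state plasma level ∝ 1/CL, so new value = 26 / 4.216 = 6.2 ng/mL.

6.2 ng/mL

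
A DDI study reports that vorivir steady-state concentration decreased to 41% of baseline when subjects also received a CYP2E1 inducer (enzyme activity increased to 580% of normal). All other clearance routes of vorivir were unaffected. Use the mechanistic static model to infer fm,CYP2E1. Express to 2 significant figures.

Let fm be the CYP2E1 fraction. New clearance relative to baseline = fm × 5.8 + (1 − fm).
Steady-state concentration ratio = 1 / (new CL fraction), so new CL fraction = 1 / 0.410 = 2.439.
fm × 5.8 + 1 − fm = 2.439  ⇒  fm × (5.8 − 1) = 1.439  ⇒  fm = 0.30.

0.30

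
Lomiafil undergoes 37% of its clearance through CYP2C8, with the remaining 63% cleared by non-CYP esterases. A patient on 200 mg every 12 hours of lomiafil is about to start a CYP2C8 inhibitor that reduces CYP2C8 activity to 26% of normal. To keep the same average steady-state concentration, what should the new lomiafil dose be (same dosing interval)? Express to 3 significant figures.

The CYP2C8 pathway (37% of clearance) drops to 0.26× activity: 0.37 × 0.26 = 0.0962.
Non-CYP routes (63%) are unchanged.
CL_new/CL_old = 0.0962 + 0.63 = 0.7262.
Exposure is unchanged when dose changes in proportion to clearance. New dose = 200 mg × 0.7262 = 145 mg.

145 mg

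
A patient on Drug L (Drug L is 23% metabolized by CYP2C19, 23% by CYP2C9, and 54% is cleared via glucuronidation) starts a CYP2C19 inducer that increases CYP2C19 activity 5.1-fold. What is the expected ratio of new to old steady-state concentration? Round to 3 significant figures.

0.515

The CYP2C19 pathway (23% of clearance) rises to 5.1× activity: 0.23 × 5.1 = 1.173.
CYP2C9 (23%) and the residual 54% are unaffected.
Relative clearance = 1.173 + 0.23 + 0.54 = 1.943.
Since steady-state concentration ∝ 1/CL, the ratio is 1 / 1.943 = 0.515.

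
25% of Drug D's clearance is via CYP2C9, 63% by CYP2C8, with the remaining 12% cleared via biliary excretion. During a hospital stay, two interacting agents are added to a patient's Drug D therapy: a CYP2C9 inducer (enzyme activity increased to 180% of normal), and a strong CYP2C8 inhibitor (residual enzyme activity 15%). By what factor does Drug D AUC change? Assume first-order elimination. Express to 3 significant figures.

1.50

The CYP2C9 pathway (25% of clearance) increases to 1.8× activity: 0.25 × 1.8 = 0.45.
The CYP2C8 pathway (63% of clearance) drops to 0.15× activity: 0.63 × 0.15 = 0.0945.
Non-CYP routes (12%) are unchanged.
Relative clearance = 0.45 + 0.0945 + 0.12 = 0.6645.
Net AUC ratio = 1 / 0.6645 = 1.50.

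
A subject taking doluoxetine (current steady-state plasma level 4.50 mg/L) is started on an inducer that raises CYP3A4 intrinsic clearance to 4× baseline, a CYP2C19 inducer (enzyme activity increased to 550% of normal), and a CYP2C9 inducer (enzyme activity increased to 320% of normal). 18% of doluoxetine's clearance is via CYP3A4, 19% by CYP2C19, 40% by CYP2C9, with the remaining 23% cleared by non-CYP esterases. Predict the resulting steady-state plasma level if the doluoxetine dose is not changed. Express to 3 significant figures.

1.37 mg/L

CYP3A4: 0.18 × 4 = 0.72
CYP2C19: 0.19 × 5.5 = 1.045
CYP2C9: 0.4 × 3.2 = 1.28
Other: 0.23 (unchanged)
New clearance relative to baseline: 0.72 + 1.045 + 1.28 + 0.23 = 3.275.
Dividing the baseline by the relative clearance: 4.50 / 3.275 = 1.37 mg/L.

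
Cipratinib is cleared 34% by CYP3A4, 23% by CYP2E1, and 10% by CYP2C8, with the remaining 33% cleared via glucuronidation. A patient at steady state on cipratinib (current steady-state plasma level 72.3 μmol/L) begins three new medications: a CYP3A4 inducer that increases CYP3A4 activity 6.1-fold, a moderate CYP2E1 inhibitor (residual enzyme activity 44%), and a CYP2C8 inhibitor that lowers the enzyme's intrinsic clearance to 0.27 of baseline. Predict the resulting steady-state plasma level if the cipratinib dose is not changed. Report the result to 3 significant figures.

28.6 μmol/L

The CYP3A4 pathway (34% of clearance) rises to 6.1× activity: 0.34 × 6.1 = 2.074.
The CYP2E1 pathway (23% of clearance) is reduced to 0.44× activity: 0.23 × 0.44 = 0.1012.
The CYP2C8 pathway (10% of clearance) is reduced to 0.27× activity: 0.1 × 0.27 = 0.027.
The remaining 33% of clearance is unaffected.
CL_new/CL_old = 2.074 + 0.1012 + 0.027 + 0.33 = 2.5322.
New steady-state plasma level = 72.3 / 2.5322 = 28.6 μmol/L (concentration scales inversely with clearance).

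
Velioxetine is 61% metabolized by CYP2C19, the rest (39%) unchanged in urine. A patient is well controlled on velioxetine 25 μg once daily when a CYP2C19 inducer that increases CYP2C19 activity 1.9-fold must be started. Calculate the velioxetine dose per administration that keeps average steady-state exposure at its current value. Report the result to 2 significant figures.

39 μg

CYP2C19: 0.61 × 1.9 = 1.159
Other: 0.39 (unchanged)
New clearance relative to baseline: 1.159 + 0.39 = 1.549.
Css,avg = (dose rate)/CL, so holding Css fixed requires dose ∝ CL: 25 × 1.549 = 39 μg.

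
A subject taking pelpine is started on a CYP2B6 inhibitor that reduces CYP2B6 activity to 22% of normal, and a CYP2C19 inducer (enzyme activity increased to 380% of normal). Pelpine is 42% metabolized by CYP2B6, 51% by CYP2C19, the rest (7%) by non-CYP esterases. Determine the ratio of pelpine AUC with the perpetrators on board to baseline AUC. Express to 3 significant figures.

0.476

CYP2B6: 0.42 × 0.22 = 0.0924
CYP2C19: 0.51 × 3.8 = 1.938
Other: 0.07 (unchanged)
CL_new/CL_old = 0.0924 + 1.938 + 0.07 = 2.1004.
Because AUC varies inversely with clearance, the combined effect is 1 / 2.1004 = 0.476.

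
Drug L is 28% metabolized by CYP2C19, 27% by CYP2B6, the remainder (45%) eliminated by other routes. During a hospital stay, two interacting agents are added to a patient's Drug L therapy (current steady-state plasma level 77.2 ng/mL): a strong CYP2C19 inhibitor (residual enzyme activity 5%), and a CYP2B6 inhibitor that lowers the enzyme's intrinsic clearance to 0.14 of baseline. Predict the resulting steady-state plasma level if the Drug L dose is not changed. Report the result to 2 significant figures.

The CYP2C19 pathway (28% of clearance) is reduced to 0.05× activity: 0.28 × 0.05 = 0.014.
The CYP2B6 pathway (27% of clearance) is reduced to 0.14× activity: 0.27 × 0.14 = 0.0378.
Non-CYP routes (45%) are unchanged.
New clearance relative to baseline: 0.014 + 0.0378 + 0.45 = 0.5018.
Steady-state plasma level ∝ 1/CL: new value = 77.2 / 0.5018 = 1.5 × 10² ng/mL.

1.5 × 10² ng/mL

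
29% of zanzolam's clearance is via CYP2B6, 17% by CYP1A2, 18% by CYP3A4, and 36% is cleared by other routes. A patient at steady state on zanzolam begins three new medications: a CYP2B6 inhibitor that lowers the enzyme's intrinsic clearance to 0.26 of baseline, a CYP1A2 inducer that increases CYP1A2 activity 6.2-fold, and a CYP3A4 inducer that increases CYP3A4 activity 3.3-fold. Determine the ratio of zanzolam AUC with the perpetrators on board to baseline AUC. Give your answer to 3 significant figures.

0.480

The CYP2B6 pathway (29% of clearance) is reduced to 0.26× activity: 0.29 × 0.26 = 0.0754.
The CYP1A2 pathway (17% of clearance) is boosted to 6.2× activity: 0.17 × 6.2 = 1.054.
The CYP3A4 pathway (18% of clearance) increases to 3.3× activity: 0.18 × 3.3 = 0.594.
Non-CYP routes (36%) are unchanged.
New clearance relative to baseline: 0.0754 + 1.054 + 0.594 + 0.36 = 2.0834.
AUC ∝ 1/CL: fold-change = 1 / 2.0834 = 0.480.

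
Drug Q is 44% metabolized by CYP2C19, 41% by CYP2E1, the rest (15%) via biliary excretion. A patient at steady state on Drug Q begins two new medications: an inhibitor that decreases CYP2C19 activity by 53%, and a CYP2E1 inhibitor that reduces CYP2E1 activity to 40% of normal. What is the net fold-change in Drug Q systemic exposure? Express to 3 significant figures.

1.92

The CYP2C19 pathway (44% of clearance) drops to 0.47× activity: 0.44 × 0.47 = 0.2068.
The CYP2E1 pathway (41% of clearance) drops to 0.4× activity: 0.41 × 0.4 = 0.164.
Non-CYP routes (15%) are unchanged.
New clearance relative to baseline: 0.2068 + 0.164 + 0.15 = 0.5208.
Net systemic exposure ratio = 1 / 0.5208 = 1.92.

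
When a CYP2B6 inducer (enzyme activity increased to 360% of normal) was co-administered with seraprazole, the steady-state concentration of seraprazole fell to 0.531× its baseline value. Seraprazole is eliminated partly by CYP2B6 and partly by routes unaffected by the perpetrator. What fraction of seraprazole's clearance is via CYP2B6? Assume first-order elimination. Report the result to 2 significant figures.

Write x for the fraction cleared via CYP2B6. The observed steady-state concentration change means clearance rose to 1/0.531 = 1.883 of baseline.
Only the CYP2B6 route changed, so 1.883 = x·3.6 + (1 − x), giving x = 0.34.

0.34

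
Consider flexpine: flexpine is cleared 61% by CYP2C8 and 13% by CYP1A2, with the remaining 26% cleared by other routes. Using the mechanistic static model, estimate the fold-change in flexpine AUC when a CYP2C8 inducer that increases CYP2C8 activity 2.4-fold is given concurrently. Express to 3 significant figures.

0.539

The CYP2C8 pathway (61% of clearance) is boosted to 2.4× activity: 0.61 × 2.4 = 1.464.
CYP1A2 (13%) and the residual 26% are unaffected.
CL_new/CL_old = 1.464 + 0.13 + 0.26 = 1.854.
AUC ratio = CL_old/CL_new = 1 / 1.854 = 0.539.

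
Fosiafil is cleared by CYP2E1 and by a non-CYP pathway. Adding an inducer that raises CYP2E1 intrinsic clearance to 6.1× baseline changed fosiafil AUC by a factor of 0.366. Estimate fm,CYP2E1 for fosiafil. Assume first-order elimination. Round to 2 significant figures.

0.34

Write x for the fraction cleared via CYP2E1. The observed AUC change means clearance rose to 1/0.366 = 2.732 of baseline.
Setting x·6.1 + (1 − x) = 2.732 and solving: x = (2.732 − 1)/(6.1 − 1) = 0.34.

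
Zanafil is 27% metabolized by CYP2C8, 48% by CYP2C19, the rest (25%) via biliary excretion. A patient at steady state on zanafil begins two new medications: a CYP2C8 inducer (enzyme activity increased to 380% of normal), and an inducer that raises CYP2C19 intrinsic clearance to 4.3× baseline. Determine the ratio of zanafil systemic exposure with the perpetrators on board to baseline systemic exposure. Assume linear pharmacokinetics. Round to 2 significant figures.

0.30

The CYP2C8 pathway (27% of clearance) is boosted to 3.8× activity: 0.27 × 3.8 = 1.026.
The CYP2C19 pathway (48% of clearance) increases to 4.3× activity: 0.48 × 4.3 = 2.064.
Non-CYP routes (25%) are unchanged.
Relative clearance = 1.026 + 2.064 + 0.25 = 3.34.
Systemic exposure ∝ 1/CL: fold-change = 1 / 3.34 = 0.30.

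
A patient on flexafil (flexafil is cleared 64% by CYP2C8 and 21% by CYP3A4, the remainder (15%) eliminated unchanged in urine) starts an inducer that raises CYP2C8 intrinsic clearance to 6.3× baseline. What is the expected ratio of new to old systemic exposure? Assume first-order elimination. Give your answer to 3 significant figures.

CYP2C8: 0.64 × 6.3 = 4.032
CYP3A4: 0.21 (unchanged)
Other: 0.15 (unchanged)
New clearance relative to baseline: 4.032 + 0.21 + 0.15 = 4.392.
Systemic exposure ratio = CL_old/CL_new = 1 / 4.392 = 0.228.

0.228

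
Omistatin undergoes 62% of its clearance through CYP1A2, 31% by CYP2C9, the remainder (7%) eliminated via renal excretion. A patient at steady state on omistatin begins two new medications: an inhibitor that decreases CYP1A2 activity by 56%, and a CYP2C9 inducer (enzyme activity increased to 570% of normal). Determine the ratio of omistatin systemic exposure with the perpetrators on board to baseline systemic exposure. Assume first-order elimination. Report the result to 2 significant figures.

0.47

The CYP1A2 pathway (62% of clearance) falls to 0.44× activity: 0.62 × 0.44 = 0.2728.
The CYP2C9 pathway (31% of clearance) is boosted to 5.7× activity: 0.31 × 5.7 = 1.767.
Non-CYP routes (7%) are unchanged.
New clearance relative to baseline: 0.2728 + 1.767 + 0.07 = 2.1098.
Systemic exposure ∝ 1/CL: fold-change = 1 / 2.1098 = 0.47.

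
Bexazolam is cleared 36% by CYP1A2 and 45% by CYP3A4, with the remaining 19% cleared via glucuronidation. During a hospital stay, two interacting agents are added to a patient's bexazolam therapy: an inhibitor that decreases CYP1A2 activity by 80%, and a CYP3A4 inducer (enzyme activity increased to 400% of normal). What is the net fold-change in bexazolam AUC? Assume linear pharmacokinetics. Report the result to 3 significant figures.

CYP1A2: 0.36 × 0.2 = 0.072
CYP3A4: 0.45 × 4 = 1.8
Other: 0.19 (unchanged)
New clearance relative to baseline: 0.072 + 1.8 + 0.19 = 2.062.
Net AUC ratio = 1 / 2.062 = 0.485.

0.485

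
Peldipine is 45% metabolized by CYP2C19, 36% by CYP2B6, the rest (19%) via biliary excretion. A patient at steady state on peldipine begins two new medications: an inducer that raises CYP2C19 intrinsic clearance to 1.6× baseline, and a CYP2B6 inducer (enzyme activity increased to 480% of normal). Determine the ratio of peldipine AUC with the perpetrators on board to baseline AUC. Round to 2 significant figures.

The CYP2C19 pathway (45% of clearance) rises to 1.6× activity: 0.45 × 1.6 = 0.72.
The CYP2B6 pathway (36% of clearance) rises to 4.8× activity: 0.36 × 4.8 = 1.728.
The remaining 19% of clearance is unaffected.
CL_new/CL_old = 0.72 + 1.728 + 0.19 = 2.638.
Net AUC ratio = 1 / 2.638 = 0.38.

0.38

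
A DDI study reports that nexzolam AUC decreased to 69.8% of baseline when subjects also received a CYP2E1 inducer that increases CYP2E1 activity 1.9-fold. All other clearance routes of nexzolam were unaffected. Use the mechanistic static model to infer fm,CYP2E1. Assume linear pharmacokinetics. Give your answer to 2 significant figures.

0.48

Write x for the fraction cleared via CYP2E1. The observed AUC change means clearance rose to 1/0.698 = 1.433 of baseline.
Setting x·1.9 + (1 − x) = 1.433 and solving: x = (1.433 − 1)/(1.9 − 1) = 0.48.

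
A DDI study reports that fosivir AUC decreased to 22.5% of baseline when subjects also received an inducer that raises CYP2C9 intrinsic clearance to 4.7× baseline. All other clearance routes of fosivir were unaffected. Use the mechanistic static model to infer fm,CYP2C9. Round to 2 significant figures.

Call the CYP2C9 fraction fm. After the interaction, CL_new/CL_old = fm × 4.7 + (1 − fm).
AUC ratio = 1 / (new CL fraction), so new CL fraction = 1 / 0.225 = 4.444.
fm × 4.7 + 1 − fm = 4.444  ⇒  fm × (4.7 − 1) = 3.444  ⇒  fm = 0.93.

0.93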